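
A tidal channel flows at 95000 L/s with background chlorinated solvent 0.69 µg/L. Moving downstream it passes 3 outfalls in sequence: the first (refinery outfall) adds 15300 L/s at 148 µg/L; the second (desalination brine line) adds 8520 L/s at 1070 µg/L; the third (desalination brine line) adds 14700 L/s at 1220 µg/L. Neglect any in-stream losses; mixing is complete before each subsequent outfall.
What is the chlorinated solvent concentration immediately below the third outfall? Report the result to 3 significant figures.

220 µg/L

After outfall 1: Q = 95000 + 15300 = 110300 L/s; C = (95000·0.6900 + 15300·148.0)/110300 = 21.12 µg/L.
After outfall 2: Q = 110300 + 8520 = 118800 L/s; C = (110300·21.12 + 8520·1070)/118800 = 96.33 µg/L.
After outfall 3: Q = 118800 + 14700 = 133500 L/s; C = (118800·96.33 + 14700·1220)/133500 = 220.0 µg/L.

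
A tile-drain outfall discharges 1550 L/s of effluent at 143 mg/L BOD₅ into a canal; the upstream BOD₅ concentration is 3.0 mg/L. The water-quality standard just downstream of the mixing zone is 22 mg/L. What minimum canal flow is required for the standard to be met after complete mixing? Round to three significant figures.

9870 L/s

Set C_mix = 22: (Q·3.000 + 1550·143.0) / (Q + 1550) = 22
→ Q = 1550·(143.0 − 22)/(22 − 3.000) = 9871 L/s.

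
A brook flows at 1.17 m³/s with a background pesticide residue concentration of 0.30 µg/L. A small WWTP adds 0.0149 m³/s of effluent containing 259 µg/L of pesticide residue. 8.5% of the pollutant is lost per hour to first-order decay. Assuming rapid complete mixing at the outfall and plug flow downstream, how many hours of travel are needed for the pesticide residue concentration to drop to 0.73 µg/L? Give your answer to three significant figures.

17.8 h

Flow-weighted average: C = (1.170·0.3000 + 0.01490·259.0) / 1.185 = 4.210/1.185 = 3.553 µg/L.
8.5%/h lost → k = −ln(1 − 0.085) = 0.08883 h⁻¹.
3.553·exp(−k·t) = 0.73 → t = ln(3.553/0.73)/k = 64130 s = 17.82 h.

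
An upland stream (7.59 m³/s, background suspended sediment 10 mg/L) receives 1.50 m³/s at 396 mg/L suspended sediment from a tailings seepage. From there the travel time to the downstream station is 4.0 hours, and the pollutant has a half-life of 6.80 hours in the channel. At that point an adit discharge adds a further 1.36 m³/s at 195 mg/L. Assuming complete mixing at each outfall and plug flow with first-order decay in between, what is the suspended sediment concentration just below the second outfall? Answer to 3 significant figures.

After mixing, C = (7.590·10.00 + 1.500·396.0) / 9.090 = 669.9/9.090 = 73.70 mg/L; combined flow 9.090 m³/s.
Half-life 6.80 h → k = ln 2 / 6.80 = 0.1019 h⁻¹ = 2.446 d⁻¹.
Decay over the reach: 73.70·exp(−kt) = 73.70·0.6652 = 49.02 mg/L.
At the second outfall, C = (9.090·49.02 + 1.360·195.0) / (9.090 + 1.360) = 68.02 mg/L.

68.0 mg/L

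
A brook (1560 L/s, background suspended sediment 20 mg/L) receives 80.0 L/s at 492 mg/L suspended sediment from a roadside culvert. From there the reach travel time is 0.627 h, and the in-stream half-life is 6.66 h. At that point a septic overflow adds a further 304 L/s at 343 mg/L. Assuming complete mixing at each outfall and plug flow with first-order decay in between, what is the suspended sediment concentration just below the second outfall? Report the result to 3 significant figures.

After mixing, C = (1560·20.00 + 80.00·492.0) / 1640 = 70560/1640 = 43.02 mg/L; combined flow 1640 L/s.
Half-life 6.66 h → k = ln 2 / 6.66 = 0.1041 h⁻¹ = 2.498 d⁻¹.
First-order decay: C = 43.02·exp(−k·t) = 43.02·0.9368 = 40.31 mg/L.
At the second outfall, C = (1640·40.31 + 304.0·343.0) / (1640 + 304.0) = 87.64 mg/L.

87.6 mg/L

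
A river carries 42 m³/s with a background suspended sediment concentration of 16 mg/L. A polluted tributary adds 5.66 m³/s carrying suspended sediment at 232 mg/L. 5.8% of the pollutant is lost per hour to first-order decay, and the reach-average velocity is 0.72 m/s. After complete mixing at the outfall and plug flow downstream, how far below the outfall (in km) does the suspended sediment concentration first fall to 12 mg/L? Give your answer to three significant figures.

54.0 km

After mixing, C = (42.00·16.00 + 5.660·232.0) / 47.66 = 1985/47.66 = 41.65 mg/L.
5.8%/h lost → k = −ln(1 − 0.058) = 0.05975 h⁻¹.
Set 41.65·exp(−k·t) = 12 → t = ln(41.65/12)/k = 74980 s = 20.83 h.
Distance = v·t = 0.72·74980 = 53980 m = 53.98 km.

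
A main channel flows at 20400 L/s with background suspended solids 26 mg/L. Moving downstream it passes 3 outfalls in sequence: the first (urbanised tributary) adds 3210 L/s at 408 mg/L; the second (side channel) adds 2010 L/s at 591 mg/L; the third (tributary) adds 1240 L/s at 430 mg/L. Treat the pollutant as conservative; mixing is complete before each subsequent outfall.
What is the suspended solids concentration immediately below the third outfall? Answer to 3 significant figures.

133 mg/L

Below outfall 1: Q → 23610 L/s, C = (20400·26.00 + 3210·408.0)/23610 = 77.94 mg/L.
Below outfall 2: Q → 25620 L/s, C = (23610·77.94 + 2010·591.0)/25620 = 118.2 mg/L.
Below outfall 3: Q → 26860 L/s, C = (25620·118.2 + 1240·430.0)/26860 = 132.6 mg/L.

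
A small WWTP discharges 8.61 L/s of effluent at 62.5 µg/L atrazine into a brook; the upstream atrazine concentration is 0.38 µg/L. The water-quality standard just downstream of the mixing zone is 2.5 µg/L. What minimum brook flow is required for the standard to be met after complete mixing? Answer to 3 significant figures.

244 L/s

Set C_mix = 2.5: (Q·0.3800 + 8.610·62.50) / (Q + 8.610) = 2.5
→ Q = 8.610·(62.50 − 2.5)/(2.5 − 0.3800) = 243.7 L/s.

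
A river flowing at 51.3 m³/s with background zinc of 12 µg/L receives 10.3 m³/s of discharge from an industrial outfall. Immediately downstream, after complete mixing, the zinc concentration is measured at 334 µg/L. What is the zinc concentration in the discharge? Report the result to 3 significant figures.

1940 µg/L

Mass balance: 51.30·12.00 + 10.30·Cₑ = 61.60·334.0
→ Cₑ = (61.60·334.0 − 51.30·12.00) / 10.30 = 1938 µg/L.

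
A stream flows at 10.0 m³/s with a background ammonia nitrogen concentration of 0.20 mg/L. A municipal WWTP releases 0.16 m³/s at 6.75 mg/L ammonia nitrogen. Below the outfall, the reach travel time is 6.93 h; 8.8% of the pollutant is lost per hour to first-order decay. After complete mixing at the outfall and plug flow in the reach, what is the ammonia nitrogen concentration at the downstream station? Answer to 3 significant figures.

0.160 mg/L

Mixed concentration C = ΣQC/ΣQ = (10.00·0.2000 + 0.1600·6.750) / 10.16 = 3.080/10.16 = 0.3031 mg/L.
8.8%/h lost → k = −ln(1 − 0.088) = 0.09212 h⁻¹.
Applying C = C₀e^(−kt): 0.3031 × 0.5282 = 0.1601 mg/L.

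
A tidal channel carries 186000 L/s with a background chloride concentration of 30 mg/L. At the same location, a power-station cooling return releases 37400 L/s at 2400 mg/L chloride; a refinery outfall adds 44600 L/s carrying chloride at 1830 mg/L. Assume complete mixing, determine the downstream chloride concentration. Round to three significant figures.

660 mg/L

Mixed concentration C = ΣQC/ΣQ = (186000·30.00 + 37400·2400 + 44600·1830) / 268000 = 177000000/268000 = 660.3 mg/L.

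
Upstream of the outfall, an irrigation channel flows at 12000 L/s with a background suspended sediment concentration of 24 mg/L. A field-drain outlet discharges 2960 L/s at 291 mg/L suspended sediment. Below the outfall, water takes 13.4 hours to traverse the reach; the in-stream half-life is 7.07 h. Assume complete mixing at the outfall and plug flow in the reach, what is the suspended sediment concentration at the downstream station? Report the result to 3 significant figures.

Mixed concentration C = ΣQC/ΣQ = (12000·24.00 + 2960·291.0) / 14960 = 1149000/14960 = 76.83 mg/L.
Half-life 7.07 h → k = ln 2 / 7.07 = 0.09804 h⁻¹ = 2.353 d⁻¹.
First-order decay: C = 76.83·exp(−k·t) = 76.83·0.2688 = 20.65 mg/L.

20.7 mg/L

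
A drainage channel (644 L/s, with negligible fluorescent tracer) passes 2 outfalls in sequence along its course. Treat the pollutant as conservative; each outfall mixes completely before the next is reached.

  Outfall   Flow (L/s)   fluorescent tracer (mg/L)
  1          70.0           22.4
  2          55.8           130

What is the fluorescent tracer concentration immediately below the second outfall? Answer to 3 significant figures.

11.5 mg/L

Outfall 1: combined Q = 714.0 L/s; C = (644.0·0 + 70.00·22.40)/714.0 = 2.196 mg/L.
Outfall 2: combined Q = 769.8 L/s; C = (714.0·2.196 + 55.80·130.0)/769.8 = 11.46 mg/L.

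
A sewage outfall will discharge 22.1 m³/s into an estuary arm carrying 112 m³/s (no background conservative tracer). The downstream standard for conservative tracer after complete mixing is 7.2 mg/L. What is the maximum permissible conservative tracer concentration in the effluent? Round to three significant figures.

At the limit, (Qr·Cr + Qe·Cₑ)/(Qr + Qe) = 7.2:
Cₑ = (134.1·7.2 − 112.0·0) / 22.10 = 43.69 mg/L.

43.7 mg/L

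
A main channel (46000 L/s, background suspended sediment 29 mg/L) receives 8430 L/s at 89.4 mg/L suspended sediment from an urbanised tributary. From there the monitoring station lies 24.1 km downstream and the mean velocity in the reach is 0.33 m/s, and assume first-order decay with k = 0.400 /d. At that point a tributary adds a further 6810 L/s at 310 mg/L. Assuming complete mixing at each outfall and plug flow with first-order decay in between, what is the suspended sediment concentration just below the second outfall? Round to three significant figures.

58.8 mg/L

Flow-weighted average: C = (46000·29.00 + 8430·89.40) / 54430 = 2088000/54430 = 38.35 mg/L; combined flow 54430 L/s.
Travel time t = 24.1·1000 / 0.33 = 73030 s = 20.29 h.
Decay over the reach: 38.35·exp(−kt) = 38.35·0.7131 = 27.35 mg/L.
At the second outfall, C = (54430·27.35 + 6810·310.0) / (54430 + 6810) = 58.78 mg/L.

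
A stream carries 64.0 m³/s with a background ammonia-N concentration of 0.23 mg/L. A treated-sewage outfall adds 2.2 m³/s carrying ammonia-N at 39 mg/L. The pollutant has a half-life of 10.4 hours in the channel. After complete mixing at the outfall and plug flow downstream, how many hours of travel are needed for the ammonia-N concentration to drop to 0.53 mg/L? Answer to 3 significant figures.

After mixing, C = (64.00·0.2300 + 2.200·39.00) / 66.20 = 100.5/66.20 = 1.518 mg/L.
Half-life 10.4 h → k = ln 2 / 10.4 = 0.06665 h⁻¹ = 1.600 d⁻¹.
1.518·exp(−k·t) = 0.53 → t = ln(1.518/0.53)/k = 56850 s = 15.79 h.

15.8 h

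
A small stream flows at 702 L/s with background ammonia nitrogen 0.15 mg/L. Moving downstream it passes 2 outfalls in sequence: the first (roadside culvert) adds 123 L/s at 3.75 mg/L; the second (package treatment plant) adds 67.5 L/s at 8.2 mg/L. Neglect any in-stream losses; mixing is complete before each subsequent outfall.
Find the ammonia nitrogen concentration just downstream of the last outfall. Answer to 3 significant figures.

After outfall 1: Q = 702.0 + 123.0 = 825.0 L/s; C = (702.0·0.1500 + 123.0·3.750)/825.0 = 0.6867 mg/L.
After outfall 2: Q = 825.0 + 67.50 = 892.5 L/s; C = (825.0·0.6867 + 67.50·8.200)/892.5 = 1.255 mg/L.

1.25 mg/L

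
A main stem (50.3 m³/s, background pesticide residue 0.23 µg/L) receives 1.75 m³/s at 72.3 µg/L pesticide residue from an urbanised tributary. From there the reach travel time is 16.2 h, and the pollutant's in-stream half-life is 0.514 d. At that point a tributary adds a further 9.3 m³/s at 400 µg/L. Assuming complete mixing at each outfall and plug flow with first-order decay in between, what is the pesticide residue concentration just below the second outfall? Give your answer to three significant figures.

Conservation of mass: C = (50.30·0.2300 + 1.750·72.30) / 52.05 = 138.1/52.05 = 2.653 µg/L; combined flow 52.05 m³/s.
Half-life 0.514 d → k = ln 2 / 0.514 = 1.349 d⁻¹.
After decay, C = 2.653 × e^(−kt) = 2.653 × 0.4024 = 1.068 µg/L.
At the second outfall, C = (52.05·1.068 + 9.300·400.0) / (52.05 + 9.300) = 61.54 µg/L.

61.5 µg/L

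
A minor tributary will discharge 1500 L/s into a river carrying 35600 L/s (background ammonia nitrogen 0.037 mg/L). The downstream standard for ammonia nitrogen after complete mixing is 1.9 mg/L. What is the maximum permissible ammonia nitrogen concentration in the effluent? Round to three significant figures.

At the limit, (Qr·Cr + Qe·Cₑ)/(Qr + Qe) = 1.9:
Cₑ = (37100·1.9 − 35600·0.03700) / 1500 = 46.12 mg/L.

46.1 mg/L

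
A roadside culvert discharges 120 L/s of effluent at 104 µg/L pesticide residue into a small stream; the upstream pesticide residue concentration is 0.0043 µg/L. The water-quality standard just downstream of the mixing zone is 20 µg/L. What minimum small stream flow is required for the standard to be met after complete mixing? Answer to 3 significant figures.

504 L/s

Set C_mix = 20: (Q·0.004300 + 120.0·104.0) / (Q + 120.0) = 20
→ Q = 120.0·(104.0 − 20)/(20 − 0.004300) = 504.1 L/s.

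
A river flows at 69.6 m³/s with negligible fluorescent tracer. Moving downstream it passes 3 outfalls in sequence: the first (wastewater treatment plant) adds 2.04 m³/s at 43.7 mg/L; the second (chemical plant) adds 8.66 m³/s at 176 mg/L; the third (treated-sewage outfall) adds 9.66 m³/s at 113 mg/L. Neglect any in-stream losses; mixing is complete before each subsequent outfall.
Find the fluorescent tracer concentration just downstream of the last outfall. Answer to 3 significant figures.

Outfall 1: combined Q = 71.64 m³/s; C = (69.60·0 + 2.040·43.70)/71.64 = 1.244 mg/L.
Outfall 2: combined Q = 80.30 m³/s; C = (71.64·1.244 + 8.660·176.0)/80.30 = 20.09 mg/L.
Outfall 3: combined Q = 89.96 m³/s; C = (80.30·20.09 + 9.660·113.0)/89.96 = 30.07 mg/L.

30.1 mg/L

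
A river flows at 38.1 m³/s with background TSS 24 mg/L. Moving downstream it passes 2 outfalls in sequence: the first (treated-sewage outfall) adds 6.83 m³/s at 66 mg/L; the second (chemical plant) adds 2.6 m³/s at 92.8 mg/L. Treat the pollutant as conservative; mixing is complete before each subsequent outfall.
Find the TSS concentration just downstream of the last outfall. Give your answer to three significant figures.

33.8 mg/L

Below outfall 1: Q → 44.93 m³/s, C = (38.10·24.00 + 6.830·66.00)/44.93 = 30.38 mg/L.
Below outfall 2: Q → 47.53 m³/s, C = (44.93·30.38 + 2.600·92.80)/47.53 = 33.80 mg/L.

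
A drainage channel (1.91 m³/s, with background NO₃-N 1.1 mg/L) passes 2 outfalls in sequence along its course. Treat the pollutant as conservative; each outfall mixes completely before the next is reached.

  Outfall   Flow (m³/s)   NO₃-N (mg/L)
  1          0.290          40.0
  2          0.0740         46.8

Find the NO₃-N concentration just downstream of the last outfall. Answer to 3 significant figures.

Below outfall 1: Q → 2.200 m³/s, C = (1.910·1.100 + 0.2900·40.00)/2.200 = 6.228 mg/L.
Below outfall 2: Q → 2.274 m³/s, C = (2.200·6.228 + 0.07400·46.80)/2.274 = 7.548 mg/L.

7.55 mg/L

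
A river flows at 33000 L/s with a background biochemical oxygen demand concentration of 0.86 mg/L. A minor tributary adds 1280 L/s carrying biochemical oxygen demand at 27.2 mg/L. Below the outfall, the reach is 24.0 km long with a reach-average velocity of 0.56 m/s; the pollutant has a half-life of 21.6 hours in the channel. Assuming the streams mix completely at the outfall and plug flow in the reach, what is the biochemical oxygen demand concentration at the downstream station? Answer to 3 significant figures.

Conservation of mass: C = (33000·0.8600 + 1280·27.20) / 34280 = 63200/34280 = 1.844 mg/L.
Travel time t = 24.0·1000 / 0.56 = 42860 s = 11.90 h.
Half-life 21.6 h → k = ln 2 / 21.6 = 0.03209 h⁻¹ = 0.7702 d⁻¹.
Decay over the reach: 1.844·exp(−kt) = 1.844·0.6825 = 1.258 mg/L.

1.26 mg/L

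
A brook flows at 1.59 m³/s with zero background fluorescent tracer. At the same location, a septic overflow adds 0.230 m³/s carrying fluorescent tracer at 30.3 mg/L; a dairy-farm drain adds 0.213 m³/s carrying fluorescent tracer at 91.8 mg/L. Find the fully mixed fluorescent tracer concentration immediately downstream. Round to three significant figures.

After mixing, C = (1.590·0 + 0.2300·30.30 + 0.2130·91.80) / 2.033 = 26.52/2.033 = 13.05 mg/L.

13.0 mg/L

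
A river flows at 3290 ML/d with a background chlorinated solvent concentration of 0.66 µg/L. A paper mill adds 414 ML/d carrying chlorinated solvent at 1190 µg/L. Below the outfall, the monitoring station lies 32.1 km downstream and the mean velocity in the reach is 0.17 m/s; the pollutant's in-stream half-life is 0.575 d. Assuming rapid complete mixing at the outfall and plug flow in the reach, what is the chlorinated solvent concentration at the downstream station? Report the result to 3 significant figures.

9.59 µg/L

Mass balance: C = (3290·0.6600 + 414.0·1190) / 3704 = 494800/3704 = 133.6 µg/L.
Travel time t = 32.1·1000 / 0.17 = 188800 s = 52.45 h.
Half-life 0.575 d → k = ln 2 / 0.575 = 1.205 d⁻¹.
Applying C = C₀e^(−kt): 133.6 × 0.07175 = 9.586 µg/L.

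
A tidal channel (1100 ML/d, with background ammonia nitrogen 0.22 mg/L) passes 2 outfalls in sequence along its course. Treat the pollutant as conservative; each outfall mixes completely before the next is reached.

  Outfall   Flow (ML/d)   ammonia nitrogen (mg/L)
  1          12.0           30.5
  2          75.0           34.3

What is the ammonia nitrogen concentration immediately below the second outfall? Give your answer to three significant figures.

Outfall 1: combined Q = 1112 ML/d; C = (1100·0.2200 + 12.00·30.50)/1112 = 0.5468 mg/L.
Outfall 2: combined Q = 1187 ML/d; C = (1112·0.5468 + 75.00·34.30)/1187 = 2.679 mg/L.

2.68 mg/L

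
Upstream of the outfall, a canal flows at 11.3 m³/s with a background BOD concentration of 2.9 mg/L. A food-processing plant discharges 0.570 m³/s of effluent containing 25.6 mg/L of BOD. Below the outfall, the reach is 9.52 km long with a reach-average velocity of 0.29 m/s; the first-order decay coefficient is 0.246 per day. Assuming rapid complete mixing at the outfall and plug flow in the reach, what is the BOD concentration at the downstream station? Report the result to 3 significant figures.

Conservation of mass: C = (11.30·2.900 + 0.5700·25.60) / 11.87 = 47.36/11.87 = 3.990 mg/L.
Travel time t = 9.52·1000 / 0.29 = 32830 s = 9.119 h.
Applying C = C₀e^(−kt): 3.990 × 0.9108 = 3.634 mg/L.

3.63 mg/L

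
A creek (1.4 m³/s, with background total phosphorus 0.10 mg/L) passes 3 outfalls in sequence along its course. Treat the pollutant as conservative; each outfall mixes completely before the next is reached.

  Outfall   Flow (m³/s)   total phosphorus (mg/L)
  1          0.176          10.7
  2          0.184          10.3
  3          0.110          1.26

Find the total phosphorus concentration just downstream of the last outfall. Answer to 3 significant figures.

2.17 mg/L

Below outfall 1: Q → 1.576 m³/s, C = (1.400·0.1000 + 0.1760·10.70)/1.576 = 1.284 mg/L.
Below outfall 2: Q → 1.760 m³/s, C = (1.576·1.284 + 0.1840·10.30)/1.760 = 2.226 mg/L.
Below outfall 3: Q → 1.870 m³/s, C = (1.760·2.226 + 0.1100·1.260)/1.870 = 2.170 mg/L.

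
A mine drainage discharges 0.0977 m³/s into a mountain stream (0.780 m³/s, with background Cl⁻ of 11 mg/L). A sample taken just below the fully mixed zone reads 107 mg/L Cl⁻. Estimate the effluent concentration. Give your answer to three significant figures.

Mass balance: 0.7800·11.00 + 0.09770·Cₑ = 0.8777·107.0
→ Cₑ = (0.8777·107.0 − 0.7800·11.00) / 0.09770 = 873.4 mg/L.

873 mg/L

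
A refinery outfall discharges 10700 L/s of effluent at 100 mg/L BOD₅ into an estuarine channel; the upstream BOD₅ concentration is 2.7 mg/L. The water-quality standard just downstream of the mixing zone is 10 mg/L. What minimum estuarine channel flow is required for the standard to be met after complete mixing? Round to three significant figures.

132000 L/s

Set C_mix = 10: (Q·2.700 + 10700·100.0) / (Q + 10700) = 10
→ Q = 10700·(100.0 − 10)/(10 − 2.700) = 131900 L/s.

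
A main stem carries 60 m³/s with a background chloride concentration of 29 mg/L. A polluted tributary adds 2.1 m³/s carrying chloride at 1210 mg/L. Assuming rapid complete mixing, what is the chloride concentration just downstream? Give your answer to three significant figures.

68.9 mg/L

Flow-weighted average: C = (60.00·29.00 + 2.100·1210) / 62.10 = 4281/62.10 = 68.94 mg/L.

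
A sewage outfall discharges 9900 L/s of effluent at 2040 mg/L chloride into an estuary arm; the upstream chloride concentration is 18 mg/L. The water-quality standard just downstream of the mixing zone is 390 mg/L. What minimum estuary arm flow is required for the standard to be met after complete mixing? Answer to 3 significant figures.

Set C_mix = 390: (Q·18.00 + 9900·2040) / (Q + 9900) = 390
→ Q = 9900·(2040 − 390)/(390 − 18.00) = 43910 L/s.

43900 L/s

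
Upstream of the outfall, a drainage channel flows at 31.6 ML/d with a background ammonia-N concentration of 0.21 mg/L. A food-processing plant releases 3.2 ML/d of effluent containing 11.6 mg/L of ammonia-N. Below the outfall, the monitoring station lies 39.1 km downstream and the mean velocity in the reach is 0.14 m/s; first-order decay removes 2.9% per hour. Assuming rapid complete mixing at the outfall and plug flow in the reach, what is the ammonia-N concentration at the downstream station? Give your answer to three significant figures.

Mass balance: C = (31.60·0.2100 + 3.200·11.60) / 34.80 = 43.76/34.80 = 1.257 mg/L.
Travel time t = 39.1·1000 / 0.14 = 279300 s = 77.58 h.
2.9%/h lost → k = −ln(1 − 0.029) = 0.02943 h⁻¹.
After decay, C = 1.257 × e^(−kt) = 1.257 × 0.1020 = 0.1282 mg/L.

0.128 mg/L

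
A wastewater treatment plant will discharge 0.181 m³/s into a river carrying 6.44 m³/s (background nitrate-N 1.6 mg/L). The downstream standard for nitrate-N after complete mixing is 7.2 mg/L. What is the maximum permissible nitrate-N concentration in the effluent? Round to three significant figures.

At the limit, (Qr·Cr + Qe·Cₑ)/(Qr + Qe) = 7.2:
Cₑ = (6.621·7.2 − 6.440·1.600) / 0.1810 = 206.4 mg/L.

206 mg/L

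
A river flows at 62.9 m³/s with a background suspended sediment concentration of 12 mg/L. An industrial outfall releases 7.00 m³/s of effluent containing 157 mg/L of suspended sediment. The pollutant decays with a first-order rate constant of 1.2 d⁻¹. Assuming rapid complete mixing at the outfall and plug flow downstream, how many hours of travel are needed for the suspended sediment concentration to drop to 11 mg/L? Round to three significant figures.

After mixing, C = (62.90·12.00 + 7.000·157.0) / 69.90 = 1854/69.90 = 26.52 mg/L.
26.52·exp(−k·t) = 11 → t = ln(26.52/11)/k = 63360 s = 17.60 h.

17.6 h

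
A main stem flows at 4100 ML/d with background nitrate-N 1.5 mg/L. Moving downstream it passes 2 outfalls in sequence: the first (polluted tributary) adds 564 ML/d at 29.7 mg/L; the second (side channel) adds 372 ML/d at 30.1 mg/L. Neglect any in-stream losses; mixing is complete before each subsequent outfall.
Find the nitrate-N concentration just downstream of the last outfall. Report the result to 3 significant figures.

After outfall 1: Q = 4100 + 564.0 = 4664 ML/d; C = (4100·1.500 + 564.0·29.70)/4664 = 4.910 mg/L.
After outfall 2: Q = 4664 + 372.0 = 5036 ML/d; C = (4664·4.910 + 372.0·30.10)/5036 = 6.771 mg/L.

6.77 mg/L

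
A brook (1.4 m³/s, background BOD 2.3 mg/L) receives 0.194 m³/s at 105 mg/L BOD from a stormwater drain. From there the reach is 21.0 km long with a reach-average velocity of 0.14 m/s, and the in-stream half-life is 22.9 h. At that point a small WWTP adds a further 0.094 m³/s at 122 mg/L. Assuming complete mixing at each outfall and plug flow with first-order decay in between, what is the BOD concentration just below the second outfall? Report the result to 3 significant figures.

Flow-weighted average: C = (1.400·2.300 + 0.1940·105.0) / 1.594 = 23.59/1.594 = 14.80 mg/L; combined flow 1.594 m³/s.
Travel time t = 21.0·1000 / 0.14 = 150000 s = 41.67 h.
Half-life 22.9 h → k = ln 2 / 22.9 = 0.03027 h⁻¹ = 0.7264 d⁻¹.
First-order decay: C = 14.80·exp(−k·t) = 14.80·0.2833 = 4.193 mg/L.
At the second outfall, C = (1.594·4.193 + 0.09400·122.0) / (1.594 + 0.09400) = 10.75 mg/L.

10.8 mg/L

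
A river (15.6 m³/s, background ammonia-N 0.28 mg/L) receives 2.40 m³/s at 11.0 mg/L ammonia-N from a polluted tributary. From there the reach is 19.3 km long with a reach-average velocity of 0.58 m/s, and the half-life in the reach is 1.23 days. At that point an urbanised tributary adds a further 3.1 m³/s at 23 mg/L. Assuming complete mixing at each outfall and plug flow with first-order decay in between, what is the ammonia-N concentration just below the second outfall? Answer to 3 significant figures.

4.55 mg/L

Conservation of mass: C = (15.60·0.2800 + 2.400·11.00) / 18.00 = 30.77/18.00 = 1.709 mg/L; combined flow 18.00 m³/s.
Travel time t = 19.3·1000 / 0.58 = 33280 s = 9.243 h.
Half-life 1.23 d → k = ln 2 / 1.23 = 0.5635 d⁻¹.
After decay, C = 1.709 × e^(−kt) = 1.709 × 0.8049 = 1.376 mg/L.
At the second outfall, C = (18.00·1.376 + 3.100·23.00) / (18.00 + 3.100) = 4.553 mg/L.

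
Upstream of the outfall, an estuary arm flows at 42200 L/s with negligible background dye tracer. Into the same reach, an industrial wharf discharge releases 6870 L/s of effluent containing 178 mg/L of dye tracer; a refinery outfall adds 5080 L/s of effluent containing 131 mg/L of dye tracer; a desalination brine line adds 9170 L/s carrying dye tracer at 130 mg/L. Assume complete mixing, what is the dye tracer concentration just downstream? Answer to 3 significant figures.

48.6 mg/L

Mass balance: C = (42200·0 + 6870·178.0 + 5080·131.0 + 9170·130.0) / 63320 = 3080000/63320 = 48.65 mg/L.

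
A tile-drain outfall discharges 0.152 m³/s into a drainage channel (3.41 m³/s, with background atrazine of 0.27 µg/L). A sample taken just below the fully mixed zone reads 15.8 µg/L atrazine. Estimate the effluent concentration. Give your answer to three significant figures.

Mass balance: 3.410·0.2700 + 0.1520·Cₑ = 3.562·15.80
→ Cₑ = (3.562·15.80 − 3.410·0.2700) / 0.1520 = 364.2 µg/L.

364 µg/L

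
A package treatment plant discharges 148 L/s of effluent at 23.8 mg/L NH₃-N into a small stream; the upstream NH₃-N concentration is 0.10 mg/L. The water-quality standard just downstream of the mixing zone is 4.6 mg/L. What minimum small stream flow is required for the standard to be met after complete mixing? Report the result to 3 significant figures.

Set C_mix = 4.6: (Q·0.1000 + 148.0·23.80) / (Q + 148.0) = 4.6
→ Q = 148.0·(23.80 − 4.6)/(4.6 − 0.1000) = 631.5 L/s.

631 L/s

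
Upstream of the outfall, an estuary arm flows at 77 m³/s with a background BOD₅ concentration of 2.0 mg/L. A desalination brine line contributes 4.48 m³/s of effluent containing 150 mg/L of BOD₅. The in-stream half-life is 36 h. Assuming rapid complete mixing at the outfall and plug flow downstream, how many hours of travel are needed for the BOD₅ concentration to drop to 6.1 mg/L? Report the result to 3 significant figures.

26.4 h

Mixed concentration C = ΣQC/ΣQ = (77.00·2.000 + 4.480·150.0) / 81.48 = 826.0/81.48 = 10.14 mg/L.
Half-life 36 h → k = ln 2 / 36 = 0.01925 h⁻¹ = 0.4621 d⁻¹.
10.14·exp(−k·t) = 6.1 → t = ln(10.14/6.1)/k = 94970 s = 26.38 h.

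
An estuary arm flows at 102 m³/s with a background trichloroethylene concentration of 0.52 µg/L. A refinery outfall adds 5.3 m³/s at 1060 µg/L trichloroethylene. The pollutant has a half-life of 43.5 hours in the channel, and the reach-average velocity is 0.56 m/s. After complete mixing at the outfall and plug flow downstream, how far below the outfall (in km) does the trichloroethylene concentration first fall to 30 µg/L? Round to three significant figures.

Mixed concentration C = ΣQC/ΣQ = (102.0·0.5200 + 5.300·1060) / 107.3 = 5671/107.3 = 52.85 µg/L.
Half-life 43.5 h → k = ln 2 / 43.5 = 0.01593 h⁻¹ = 0.3824 d⁻¹.
Set 52.85·exp(−k·t) = 30 → t = ln(52.85/30)/k = 127900 s = 35.54 h.
Distance = v·t = 0.56·127900 = 71650 m = 71.65 km.

71.6 km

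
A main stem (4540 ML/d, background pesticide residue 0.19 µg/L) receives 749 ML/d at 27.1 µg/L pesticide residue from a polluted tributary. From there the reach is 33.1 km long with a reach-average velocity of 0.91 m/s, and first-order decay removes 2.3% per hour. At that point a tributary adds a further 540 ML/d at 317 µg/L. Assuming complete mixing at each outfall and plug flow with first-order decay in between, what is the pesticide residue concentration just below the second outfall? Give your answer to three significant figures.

32.2 µg/L

Flow-weighted average: C = (4540·0.1900 + 749.0·27.10) / 5289 = 21160/5289 = 4.001 µg/L; combined flow 5289 ML/d.
Travel time t = 33.1·1000 / 0.91 = 36370 s = 10.10 h.
2.3%/h lost → k = −ln(1 − 0.023) = 0.02327 h⁻¹.
Decay over the reach: 4.001·exp(−kt) = 4.001·0.7905 = 3.163 µg/L.
At the second outfall, C = (5289·3.163 + 540.0·317.0) / (5289 + 540.0) = 32.24 µg/L.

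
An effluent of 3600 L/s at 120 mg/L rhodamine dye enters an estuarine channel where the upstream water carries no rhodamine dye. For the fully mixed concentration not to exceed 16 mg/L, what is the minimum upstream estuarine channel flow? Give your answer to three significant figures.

23400 L/s

Set C_mix = 16: (Q·0 + 3600·120.0) / (Q + 3600) = 16
→ Q = 3600·(120.0 − 16)/(16 − 0) = 23400 L/s.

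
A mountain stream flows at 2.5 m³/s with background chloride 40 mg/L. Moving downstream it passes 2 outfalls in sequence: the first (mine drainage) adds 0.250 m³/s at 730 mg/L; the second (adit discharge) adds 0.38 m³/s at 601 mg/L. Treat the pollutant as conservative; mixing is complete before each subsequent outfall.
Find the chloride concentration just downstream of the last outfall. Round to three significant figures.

163 mg/L

After outfall 1: Q = 2.500 + 0.2500 = 2.750 m³/s; C = (2.500·40.00 + 0.2500·730.0)/2.750 = 102.7 mg/L.
After outfall 2: Q = 2.750 + 0.3800 = 3.130 m³/s; C = (2.750·102.7 + 0.3800·601.0)/3.130 = 163.2 mg/L.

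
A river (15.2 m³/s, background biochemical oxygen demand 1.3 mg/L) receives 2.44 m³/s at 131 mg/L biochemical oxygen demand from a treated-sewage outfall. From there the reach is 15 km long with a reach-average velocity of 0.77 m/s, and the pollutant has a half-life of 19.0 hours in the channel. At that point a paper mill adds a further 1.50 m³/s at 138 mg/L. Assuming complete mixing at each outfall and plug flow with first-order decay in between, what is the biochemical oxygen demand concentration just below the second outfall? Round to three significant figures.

25.4 mg/L

Mass balance: C = (15.20·1.300 + 2.440·131.0) / 17.64 = 339.4/17.64 = 19.24 mg/L; combined flow 17.64 m³/s.
Travel time t = 15·1000 / 0.77 = 19480 s = 5.411 h.
Half-life 19.0 h → k = ln 2 / 19.0 = 0.03648 h⁻¹ = 0.8756 d⁻¹.
After decay, C = 19.24 × e^(−kt) = 19.24 × 0.8209 = 15.79 mg/L.
Second outfall: C = (17.64·15.79 + 1.500·138.0)/19.14 = 25.37 mg/L.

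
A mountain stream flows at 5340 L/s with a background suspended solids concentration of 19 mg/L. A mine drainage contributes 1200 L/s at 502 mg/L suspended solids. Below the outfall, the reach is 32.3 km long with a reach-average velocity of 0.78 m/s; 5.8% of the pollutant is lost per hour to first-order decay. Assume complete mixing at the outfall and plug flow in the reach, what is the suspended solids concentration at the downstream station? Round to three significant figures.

54.1 mg/L

Mixed concentration C = ΣQC/ΣQ = (5340·19.00 + 1200·502.0) / 6540 = 703900/6540 = 107.6 mg/L.
Travel time t = 32.3·1000 / 0.78 = 41410 s = 11.50 h.
5.8%/h lost → k = −ln(1 − 0.058) = 0.05975 h⁻¹.
First-order decay: C = 107.6·exp(−k·t) = 107.6·0.5029 = 54.13 mg/L.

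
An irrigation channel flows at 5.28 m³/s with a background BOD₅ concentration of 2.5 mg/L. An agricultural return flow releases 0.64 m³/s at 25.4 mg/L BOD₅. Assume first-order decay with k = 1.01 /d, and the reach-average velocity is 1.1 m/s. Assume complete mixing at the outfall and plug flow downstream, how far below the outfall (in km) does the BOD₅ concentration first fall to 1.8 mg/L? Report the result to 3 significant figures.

Mixed concentration C = ΣQC/ΣQ = (5.280·2.500 + 0.6400·25.40) / 5.920 = 29.46/5.920 = 4.976 mg/L.
Set 4.976·exp(−k·t) = 1.8 → t = ln(4.976/1.8)/k = 86980 s = 24.16 h.
Distance = v·t = 1.1·86980 = 95680 m = 95.68 km.

95.7 km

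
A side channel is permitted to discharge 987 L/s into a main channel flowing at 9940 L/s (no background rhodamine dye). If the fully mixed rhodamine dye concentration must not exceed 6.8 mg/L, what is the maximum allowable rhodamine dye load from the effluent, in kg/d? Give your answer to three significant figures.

6420 kg/d

Mass balance at the limit: 9940·0 + 987.0·Cₑ = 10930·6.8 → Cₑ = 75.28 mg/L.
987.0 L/s = 0.9870 m³/s. Load = 0.9870 m³/s × 75.28 g/m³ × 86 400 s/d = 6420 kg/d.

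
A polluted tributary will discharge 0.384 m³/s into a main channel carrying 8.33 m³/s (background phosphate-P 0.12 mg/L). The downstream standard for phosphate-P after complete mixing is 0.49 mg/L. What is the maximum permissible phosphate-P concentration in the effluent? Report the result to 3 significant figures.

At the limit, (Qr·Cr + Qe·Cₑ)/(Qr + Qe) = 0.49:
Cₑ = (8.714·0.49 − 8.330·0.1200) / 0.3840 = 8.516 mg/L.

8.52 mg/L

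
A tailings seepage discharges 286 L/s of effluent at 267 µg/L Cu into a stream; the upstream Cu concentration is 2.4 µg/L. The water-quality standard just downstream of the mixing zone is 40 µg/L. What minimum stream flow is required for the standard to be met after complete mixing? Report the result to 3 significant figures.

Set C_mix = 40: (Q·2.400 + 286.0·267.0) / (Q + 286.0) = 40
→ Q = 286.0·(267.0 − 40)/(40 − 2.400) = 1727 L/s.

1730 L/s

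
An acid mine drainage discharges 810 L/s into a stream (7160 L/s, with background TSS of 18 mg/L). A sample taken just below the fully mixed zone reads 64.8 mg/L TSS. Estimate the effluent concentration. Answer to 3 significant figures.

Mass balance: 7160·18.00 + 810.0·Cₑ = 7970·64.80
→ Cₑ = (7970·64.80 − 7160·18.00) / 810.0 = 478.5 mg/L.

478 mg/L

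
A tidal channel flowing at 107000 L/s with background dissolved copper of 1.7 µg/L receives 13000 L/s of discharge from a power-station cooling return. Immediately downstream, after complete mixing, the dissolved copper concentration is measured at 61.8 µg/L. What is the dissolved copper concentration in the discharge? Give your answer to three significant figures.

556 µg/L

Mass balance: 107000·1.700 + 13000·Cₑ = 120000·61.80
→ Cₑ = (120000·61.80 − 107000·1.700) / 13000 = 556.5 µg/L.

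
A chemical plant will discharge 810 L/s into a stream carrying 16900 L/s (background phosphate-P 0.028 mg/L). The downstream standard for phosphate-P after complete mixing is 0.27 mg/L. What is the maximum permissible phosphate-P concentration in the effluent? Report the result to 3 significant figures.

At the limit, (Qr·Cr + Qe·Cₑ)/(Qr + Qe) = 0.27:
Cₑ = (17710·0.27 − 16900·0.02800) / 810.0 = 5.319 mg/L.

5.32 mg/L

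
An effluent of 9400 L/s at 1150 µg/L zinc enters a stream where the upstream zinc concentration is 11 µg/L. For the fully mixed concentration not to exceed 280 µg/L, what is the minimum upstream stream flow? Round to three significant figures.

Set C_mix = 280: (Q·11.00 + 9400·1150) / (Q + 9400) = 280
→ Q = 9400·(1150 − 280)/(280 − 11.00) = 30400 L/s.

30400 L/s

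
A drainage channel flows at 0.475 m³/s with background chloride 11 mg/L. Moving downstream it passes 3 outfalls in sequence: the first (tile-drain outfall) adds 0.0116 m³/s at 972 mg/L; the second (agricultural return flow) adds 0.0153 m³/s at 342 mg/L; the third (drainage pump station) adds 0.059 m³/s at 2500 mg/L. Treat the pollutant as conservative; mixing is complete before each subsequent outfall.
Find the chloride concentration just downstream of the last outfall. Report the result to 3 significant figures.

302 mg/L

After outfall 1: Q = 0.4750 + 0.01160 = 0.4866 m³/s; C = (0.4750·11.00 + 0.01160·972.0)/0.4866 = 33.91 mg/L.
After outfall 2: Q = 0.4866 + 0.01530 = 0.5019 m³/s; C = (0.4866·33.91 + 0.01530·342.0)/0.5019 = 43.30 mg/L.
After outfall 3: Q = 0.5019 + 0.05900 = 0.5609 m³/s; C = (0.5019·43.30 + 0.05900·2500)/0.5609 = 301.7 mg/L.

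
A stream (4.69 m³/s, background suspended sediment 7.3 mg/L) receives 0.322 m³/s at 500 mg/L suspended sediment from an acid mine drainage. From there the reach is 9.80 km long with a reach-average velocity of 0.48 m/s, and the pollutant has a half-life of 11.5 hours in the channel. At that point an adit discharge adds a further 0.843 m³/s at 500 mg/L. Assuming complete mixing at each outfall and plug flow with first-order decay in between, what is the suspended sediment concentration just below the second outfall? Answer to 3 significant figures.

After mixing, C = (4.690·7.300 + 0.3220·500.0) / 5.012 = 195.2/5.012 = 38.95 mg/L; combined flow 5.012 m³/s.
Travel time t = 9.80·1000 / 0.48 = 20420 s = 5.671 h.
Half-life 11.5 h → k = ln 2 / 11.5 = 0.06027 h⁻¹ = 1.447 d⁻¹.
Applying C = C₀e^(−kt): 38.95 × 0.7105 = 27.68 mg/L.
At the second outfall, C = (5.012·27.68 + 0.8430·500.0) / (5.012 + 0.8430) = 95.68 mg/L.

95.7 mg/L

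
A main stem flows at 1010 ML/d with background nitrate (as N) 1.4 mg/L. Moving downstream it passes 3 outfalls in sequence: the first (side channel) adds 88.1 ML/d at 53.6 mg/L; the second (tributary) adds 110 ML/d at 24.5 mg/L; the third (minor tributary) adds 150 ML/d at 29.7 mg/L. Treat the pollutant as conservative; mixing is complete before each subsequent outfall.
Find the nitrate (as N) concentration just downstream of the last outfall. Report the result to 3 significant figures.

9.78 mg/L

Below outfall 1: Q → 1098 ML/d, C = (1010·1.400 + 88.10·53.60)/1098 = 5.588 mg/L.
Below outfall 2: Q → 1208 ML/d, C = (1098·5.588 + 110.0·24.50)/1208 = 7.310 mg/L.
Below outfall 3: Q → 1358 ML/d, C = (1208·7.310 + 150.0·29.70)/1358 = 9.783 mg/L.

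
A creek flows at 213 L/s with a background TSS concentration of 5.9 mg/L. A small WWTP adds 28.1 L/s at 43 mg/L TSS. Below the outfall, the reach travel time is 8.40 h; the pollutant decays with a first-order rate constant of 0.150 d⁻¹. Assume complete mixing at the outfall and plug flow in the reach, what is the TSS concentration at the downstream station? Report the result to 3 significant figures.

9.70 mg/L

Conservation of mass: C = (213.0·5.900 + 28.10·43.00) / 241.1 = 2465/241.1 = 10.22 mg/L.
First-order decay: C = 10.22·exp(−k·t) = 10.22·0.9489 = 9.701 mg/L.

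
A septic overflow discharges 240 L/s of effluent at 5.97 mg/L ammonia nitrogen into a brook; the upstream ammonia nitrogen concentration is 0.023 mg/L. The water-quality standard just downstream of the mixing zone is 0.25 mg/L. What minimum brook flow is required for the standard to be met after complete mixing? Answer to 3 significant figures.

Set C_mix = 0.25: (Q·0.02300 + 240.0·5.970) / (Q + 240.0) = 0.25
→ Q = 240.0·(5.970 − 0.25)/(0.25 − 0.02300) = 6048 L/s.

6050 L/s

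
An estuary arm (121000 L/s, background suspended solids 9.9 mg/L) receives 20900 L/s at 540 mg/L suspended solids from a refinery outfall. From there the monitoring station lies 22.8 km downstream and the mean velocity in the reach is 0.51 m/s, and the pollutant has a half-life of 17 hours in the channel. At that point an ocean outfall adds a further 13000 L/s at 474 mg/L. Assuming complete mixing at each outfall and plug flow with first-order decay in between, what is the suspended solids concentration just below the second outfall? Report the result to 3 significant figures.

88.4 mg/L

Conservation of mass: C = (121000·9.900 + 20900·540.0) / 141900 = 12480000/141900 = 87.98 mg/L; combined flow 141900 L/s.
Travel time t = 22.8·1000 / 0.51 = 44710 s = 12.42 h.
Half-life 17 h → k = ln 2 / 17 = 0.04077 h⁻¹ = 0.9786 d⁻¹.
Applying C = C₀e^(−kt): 87.98 × 0.6027 = 53.02 mg/L.
Second outfall: C = (141900·53.02 + 13000·474.0)/154900 = 88.35 mg/L.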